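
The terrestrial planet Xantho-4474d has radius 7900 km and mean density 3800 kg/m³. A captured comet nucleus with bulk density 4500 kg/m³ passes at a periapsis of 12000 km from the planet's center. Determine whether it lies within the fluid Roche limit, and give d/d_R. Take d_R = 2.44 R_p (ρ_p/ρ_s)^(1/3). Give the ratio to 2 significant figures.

d_R = 2.44 × (7900 km) × (3800/4500)^(1/3) = 18220 km
d/d_R = (12000) / (18220) = 0.66
Since d/d_R < 1, the body is inside the Roche limit.

inside; d/d_R ≈ 0.66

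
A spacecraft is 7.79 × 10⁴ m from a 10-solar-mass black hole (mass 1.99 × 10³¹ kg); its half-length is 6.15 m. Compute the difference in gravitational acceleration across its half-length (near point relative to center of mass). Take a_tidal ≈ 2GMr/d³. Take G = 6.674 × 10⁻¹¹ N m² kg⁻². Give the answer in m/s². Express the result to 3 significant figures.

The tidal stretch is the gradient of GM/d² times the body's extent r, hence the 1/d³ dependence.
Δa = 2GMr/d³
   = 2 × (6.674 × 10⁻¹¹) × (1.99 × 10³¹) × (6.15) / (7.79 × 10⁴)³
   = 3.46 × 10⁷ m/s²

3.46 × 10⁷ m/s²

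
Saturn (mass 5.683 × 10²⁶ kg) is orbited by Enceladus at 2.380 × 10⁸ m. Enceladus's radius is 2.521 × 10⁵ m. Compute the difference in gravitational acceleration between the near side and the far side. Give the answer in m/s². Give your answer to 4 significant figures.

2.837 × 10⁻³ m/s²

Differencing GM/(d−r)² and GM/(d+r)² to first order in r/d gives 4GMr/d³.
Δg = 4GMr/d³
   = 4 × (6.674 × 10⁻¹¹) × (5.683 × 10²⁶) × (2.521 × 10⁵) / (2.380 × 10⁸)³
   = 2.837 × 10⁻³ m/s²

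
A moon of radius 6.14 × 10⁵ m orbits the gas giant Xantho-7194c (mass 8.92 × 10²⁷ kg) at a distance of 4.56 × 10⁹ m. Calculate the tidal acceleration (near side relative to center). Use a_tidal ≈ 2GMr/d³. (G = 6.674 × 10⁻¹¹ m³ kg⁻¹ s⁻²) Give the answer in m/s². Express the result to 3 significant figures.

7.71 × 10⁻⁶ m/s²

a_tidal = 2GMr/d³
        = 2 × (6.674 × 10⁻¹¹) × (8.92 × 10²⁷) × (6.14 × 10⁵) / (4.56 × 10⁹)³
        = 7.71 × 10⁻⁶ m/s²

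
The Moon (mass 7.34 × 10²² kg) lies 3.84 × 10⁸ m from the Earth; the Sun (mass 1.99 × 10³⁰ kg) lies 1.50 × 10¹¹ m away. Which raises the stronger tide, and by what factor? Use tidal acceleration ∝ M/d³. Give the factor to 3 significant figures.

The tide-raising term goes as M/d³ (the gradient of a 1/d² field).
The Moon: (7.34 × 10²²) / (3.84 × 10⁸)³ = 1.296 × 10⁻³
The Sun: (1.99 × 10³⁰) / (1.50 × 10¹¹)³ = 5.896 × 10⁻⁴
Ratio (larger/smaller) = 2.20

The Moon, by a factor of ≈ 2.20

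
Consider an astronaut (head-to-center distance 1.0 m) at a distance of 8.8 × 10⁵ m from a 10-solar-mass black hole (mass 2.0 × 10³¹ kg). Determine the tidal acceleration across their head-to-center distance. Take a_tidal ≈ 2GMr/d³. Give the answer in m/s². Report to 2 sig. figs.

3.9 × 10³ m/s²

Δa = 2GMr/d³
   = 2 × (6.674 × 10⁻¹¹) × (2.0 × 10³¹) × (1.0) / (8.8 × 10⁵)³
   = 3.9 × 10³ m/s²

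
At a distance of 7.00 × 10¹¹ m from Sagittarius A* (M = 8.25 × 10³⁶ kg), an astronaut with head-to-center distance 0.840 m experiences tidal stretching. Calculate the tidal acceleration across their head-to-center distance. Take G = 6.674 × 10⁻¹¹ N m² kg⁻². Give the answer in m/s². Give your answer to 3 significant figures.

Differencing GM/(d−r)² and GM/d² to first order in r/d gives 2GMr/d³.
a_tidal = 2GMr/d³
        = 2 × (6.674 × 10⁻¹¹) × (8.25 × 10³⁶) × (0.840) / (7.00 × 10¹¹)³
        = 2.70 × 10⁻⁹ m/s²

2.70 × 10⁻⁹ m/s²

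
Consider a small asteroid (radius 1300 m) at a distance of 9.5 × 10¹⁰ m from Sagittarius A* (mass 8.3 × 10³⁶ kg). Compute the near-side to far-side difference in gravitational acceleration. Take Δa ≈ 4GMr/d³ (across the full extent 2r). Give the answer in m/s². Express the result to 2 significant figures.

3.4 × 10⁻³ m/s²

Near-to-far spans 2r, so the tidal difference is twice the near-to-center value: 4GMr/d³.
Δa = 4GMr/d³
   = 4 × (6.674 × 10⁻¹¹) × (8.3 × 10³⁶) × (1300) / (9.5 × 10¹⁰)³
   = 3.4 × 10⁻³ m/s²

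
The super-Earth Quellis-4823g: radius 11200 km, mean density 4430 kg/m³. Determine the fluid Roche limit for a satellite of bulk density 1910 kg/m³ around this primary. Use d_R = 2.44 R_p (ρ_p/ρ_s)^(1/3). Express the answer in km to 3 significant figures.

d_R = 2.44 × 11200 km × (4430/1910)^(1/3)
    = 36200 km

36200 km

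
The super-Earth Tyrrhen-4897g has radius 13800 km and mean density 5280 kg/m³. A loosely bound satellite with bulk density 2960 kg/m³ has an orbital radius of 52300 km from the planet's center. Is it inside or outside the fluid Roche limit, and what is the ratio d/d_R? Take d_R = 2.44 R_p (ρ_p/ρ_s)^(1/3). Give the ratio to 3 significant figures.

outside; d/d_R ≈ 1.28

d_R = 2.44 × (13800 km) × (5280/2960)^(1/3) = 40840 km
d/d_R = (52300) / (40840) = 1.28
Since d/d_R > 1, the body is outside the Roche limit.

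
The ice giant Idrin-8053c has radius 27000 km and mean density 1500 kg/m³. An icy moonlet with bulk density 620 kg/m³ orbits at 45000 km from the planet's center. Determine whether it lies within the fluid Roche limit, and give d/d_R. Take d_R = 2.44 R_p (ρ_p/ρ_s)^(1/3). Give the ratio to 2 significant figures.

d_R = 2.44 × (27000 km) × (1500/620)^(1/3) = 88440 km
d/d_R = (45000) / (88440) = 0.51
Since d/d_R < 1, the body is inside the Roche limit.

inside; d/d_R ≈ 0.51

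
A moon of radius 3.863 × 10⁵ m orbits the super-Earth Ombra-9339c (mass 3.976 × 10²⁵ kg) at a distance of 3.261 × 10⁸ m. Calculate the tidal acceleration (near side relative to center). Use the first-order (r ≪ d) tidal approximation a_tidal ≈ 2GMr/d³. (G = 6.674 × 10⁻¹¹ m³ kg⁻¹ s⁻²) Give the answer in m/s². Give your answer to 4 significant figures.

a_tidal = 2GMr/d³
        = 2 × (6.674 × 10⁻¹¹) × (3.976 × 10²⁵) × (3.863 × 10⁵) / (3.261 × 10⁸)³
        = 5.912 × 10⁻⁵ m/s²

5.912 × 10⁻⁵ m/s²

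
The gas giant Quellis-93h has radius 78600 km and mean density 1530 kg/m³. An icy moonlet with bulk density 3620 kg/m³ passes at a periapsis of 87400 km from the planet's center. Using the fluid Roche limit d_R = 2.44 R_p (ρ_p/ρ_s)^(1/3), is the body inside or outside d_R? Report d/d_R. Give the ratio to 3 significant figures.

d_R = 2.44 × (78600 km) × (1530/3620)^(1/3) = 1.439 × 10⁵ km
d/d_R = (87400) / (1.439 × 10⁵) = 0.607
Since d/d_R < 1, the body is inside the Roche limit.

inside; d/d_R ≈ 0.607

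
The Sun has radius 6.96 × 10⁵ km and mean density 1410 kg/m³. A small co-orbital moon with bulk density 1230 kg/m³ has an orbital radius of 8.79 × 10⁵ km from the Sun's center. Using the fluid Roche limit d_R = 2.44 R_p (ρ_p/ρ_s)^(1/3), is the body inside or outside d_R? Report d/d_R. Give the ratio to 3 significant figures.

d_R = 2.44 × (6.96 × 10⁵ km) × (1410/1230)^(1/3) = 1.777 × 10⁶ km
d/d_R = (8.79 × 10⁵) / (1.777 × 10⁶) = 0.495
Since d/d_R < 1, the body is inside the Roche limit.

inside; d/d_R ≈ 0.495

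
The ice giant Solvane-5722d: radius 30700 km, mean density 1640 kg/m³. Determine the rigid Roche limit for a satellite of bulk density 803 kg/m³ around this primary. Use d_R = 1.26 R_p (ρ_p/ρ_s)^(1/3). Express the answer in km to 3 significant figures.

d_R = 1.26 × 30700 km × (1640/803)^(1/3)
    = 49100 km

49100 km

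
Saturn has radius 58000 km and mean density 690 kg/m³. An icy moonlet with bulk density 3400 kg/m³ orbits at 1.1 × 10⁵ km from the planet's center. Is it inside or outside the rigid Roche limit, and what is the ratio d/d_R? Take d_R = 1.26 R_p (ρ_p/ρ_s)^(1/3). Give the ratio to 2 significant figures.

outside; d/d_R ≈ 2.6

d_R = 1.26 × (58000 km) × (690/3400)^(1/3) = 42950 km
d/d_R = (1.1 × 10⁵) / (42950) = 2.6
Since d/d_R > 1, the body is outside the Roche limit.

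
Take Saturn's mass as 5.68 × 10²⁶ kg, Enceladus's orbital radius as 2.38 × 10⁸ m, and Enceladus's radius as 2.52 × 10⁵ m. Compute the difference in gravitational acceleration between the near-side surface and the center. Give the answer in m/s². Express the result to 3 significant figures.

1.42 × 10⁻³ m/s²

Δg = 2GMr/d³
   = 2 × (6.674 × 10⁻¹¹) × (5.68 × 10²⁶) × (2.52 × 10⁵) / (2.38 × 10⁸)³
   = 1.42 × 10⁻³ m/s²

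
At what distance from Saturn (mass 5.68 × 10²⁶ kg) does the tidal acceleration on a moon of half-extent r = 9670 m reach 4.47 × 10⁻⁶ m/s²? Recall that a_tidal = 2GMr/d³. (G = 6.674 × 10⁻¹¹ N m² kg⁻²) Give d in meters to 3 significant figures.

2GMr/d³ = a_tidal  ⇒  d = (2GMr / a_tidal)^(1/3)
d = (2 × 6.674×10⁻¹¹ × (5.68 × 10²⁶) × (9670) / (4.47 × 10⁻⁶))^(1/3)
  = 5.47 × 10⁸ m

5.47 × 10⁸ m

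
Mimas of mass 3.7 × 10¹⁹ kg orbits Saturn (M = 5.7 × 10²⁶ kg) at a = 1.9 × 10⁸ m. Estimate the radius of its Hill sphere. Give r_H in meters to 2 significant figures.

5.3 × 10⁵ m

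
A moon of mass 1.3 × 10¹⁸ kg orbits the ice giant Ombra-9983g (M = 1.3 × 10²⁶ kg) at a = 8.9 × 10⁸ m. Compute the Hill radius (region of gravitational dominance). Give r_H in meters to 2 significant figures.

1.3 × 10⁶ m

r_H ≈ a (m/3M)^(1/3)
    = (8.9 × 10⁸) × (1.3 × 10¹⁸ / (3 × 1.3 × 10²⁶))^(1/3)
    = 1.3 × 10⁶ m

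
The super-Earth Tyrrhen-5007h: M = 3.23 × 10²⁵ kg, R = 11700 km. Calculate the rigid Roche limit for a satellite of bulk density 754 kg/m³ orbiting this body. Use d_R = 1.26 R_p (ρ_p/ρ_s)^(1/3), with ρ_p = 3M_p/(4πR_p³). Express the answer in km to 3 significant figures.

ρ_p = 3M_p/(4πR_p³) = 3 × (3.23 × 10²⁵) / (4π × (1.17 × 10⁷ m)³) = 4810 kg/m³
d_R = 1.26 × 11700 km × (4810/754)^(1/3)
    = 27300 km

27300 km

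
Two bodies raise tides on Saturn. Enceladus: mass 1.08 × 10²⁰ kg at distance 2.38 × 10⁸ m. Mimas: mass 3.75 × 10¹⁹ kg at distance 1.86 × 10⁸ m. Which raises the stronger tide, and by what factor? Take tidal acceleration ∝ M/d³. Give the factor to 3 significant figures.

Enceladus, by a factor of ≈ 1.37

Tidal acceleration ∝ M/d³, so compare M/d³ for each.
Enceladus: (1.08 × 10²⁰) / (2.38 × 10⁸)³ = 8.011 × 10⁻⁶
Mimas: (3.75 × 10¹⁹) / (1.86 × 10⁸)³ = 5.828 × 10⁻⁶
Ratio (larger/smaller) = 1.37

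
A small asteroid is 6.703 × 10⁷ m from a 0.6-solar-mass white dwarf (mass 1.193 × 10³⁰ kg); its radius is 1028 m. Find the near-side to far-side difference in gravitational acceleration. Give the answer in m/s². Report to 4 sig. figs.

The field gradient is 2GM/d³; across the full diameter 2r the difference is 4GMr/d³.
Δg = 4GMr/d³
   = 4 × (6.674 × 10⁻¹¹) × (1.193 × 10³⁰) × (1028) / (6.703 × 10⁷)³
   = 1.087 m/s²

1.087 m/s²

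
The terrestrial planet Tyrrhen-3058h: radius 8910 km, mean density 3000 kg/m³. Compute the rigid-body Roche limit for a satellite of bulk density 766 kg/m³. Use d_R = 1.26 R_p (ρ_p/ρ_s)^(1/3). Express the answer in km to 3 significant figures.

17700 km

d_R = 1.26 × 8910 km × (3000/766)^(1/3)
    = 17700 km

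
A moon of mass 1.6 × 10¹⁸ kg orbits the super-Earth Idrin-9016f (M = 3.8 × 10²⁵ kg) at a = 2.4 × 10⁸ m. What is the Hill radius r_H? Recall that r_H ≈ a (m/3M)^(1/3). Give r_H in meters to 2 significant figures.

5.8 × 10⁵ m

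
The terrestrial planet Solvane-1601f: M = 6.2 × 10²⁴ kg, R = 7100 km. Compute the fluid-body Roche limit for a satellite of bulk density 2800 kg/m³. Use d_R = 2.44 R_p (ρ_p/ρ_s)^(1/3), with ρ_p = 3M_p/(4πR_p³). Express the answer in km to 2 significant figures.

ρ_p = 3M_p/(4πR_p³) = 3 × (6.2 × 10²⁴) / (4π × (7.1 × 10⁶ m)³) = 4100 kg/m³
d_R = 2.44 × 7100 km × (4100/2800)^(1/3)
    = 20000 km

20000 km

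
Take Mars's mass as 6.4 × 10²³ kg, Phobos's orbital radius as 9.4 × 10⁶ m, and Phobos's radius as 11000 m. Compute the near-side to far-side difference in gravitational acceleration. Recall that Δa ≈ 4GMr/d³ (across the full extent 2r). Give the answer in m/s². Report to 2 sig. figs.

a_tidal = 4GMr/d³
        = 4 × (6.674 × 10⁻¹¹) × (6.4 × 10²³) × (11000) / (9.4 × 10⁶)³
        = 2.3 × 10⁻³ m/s²

2.3 × 10⁻³ m/s²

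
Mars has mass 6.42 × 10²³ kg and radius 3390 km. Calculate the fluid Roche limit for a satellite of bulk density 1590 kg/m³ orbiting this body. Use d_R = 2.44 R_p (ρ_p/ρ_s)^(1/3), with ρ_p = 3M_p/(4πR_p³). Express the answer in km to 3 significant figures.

11200 km

ρ_p = 3M_p/(4πR_p³) = 3 × (6.42 × 10²³) / (4π × (3.39 × 10⁶ m)³) = 3930 kg/m³
d_R = 2.44 × 3390 km × (3930/1590)^(1/3)
    = 11200 km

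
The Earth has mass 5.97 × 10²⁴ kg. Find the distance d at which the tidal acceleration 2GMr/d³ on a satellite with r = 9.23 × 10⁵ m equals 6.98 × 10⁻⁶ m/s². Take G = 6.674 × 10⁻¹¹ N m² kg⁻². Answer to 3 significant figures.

2GMr/d³ = a_tidal  ⇒  d = (2GMr / a_tidal)^(1/3)
d = (2 × 6.674×10⁻¹¹ × (5.97 × 10²⁴) × (9.23 × 10⁵) / (6.98 × 10⁻⁶))^(1/3)
  = 4.72 × 10⁸ m

4.72 × 10⁸ m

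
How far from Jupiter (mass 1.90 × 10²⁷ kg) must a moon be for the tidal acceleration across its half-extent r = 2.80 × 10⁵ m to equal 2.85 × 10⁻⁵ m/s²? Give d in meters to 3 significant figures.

1.36 × 10⁹ m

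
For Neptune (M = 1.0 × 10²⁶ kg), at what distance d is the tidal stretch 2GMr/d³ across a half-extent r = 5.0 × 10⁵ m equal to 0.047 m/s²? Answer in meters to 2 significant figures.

2GMr/d³ = a_tidal  ⇒  d = (2GMr / a_tidal)^(1/3)
d = (2 × 6.674×10⁻¹¹ × (1.0 × 10²⁶) × (5.0 × 10⁵) / (0.047))^(1/3)
  = 5.2 × 10⁷ m

5.2 × 10⁷ m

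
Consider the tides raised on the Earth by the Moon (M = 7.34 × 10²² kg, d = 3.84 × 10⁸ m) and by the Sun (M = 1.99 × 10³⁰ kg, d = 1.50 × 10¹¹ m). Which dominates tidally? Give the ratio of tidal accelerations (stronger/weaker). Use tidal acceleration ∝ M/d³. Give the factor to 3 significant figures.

Tidal acceleration ∝ M/d³, so compare M/d³ for each.
The Moon: (7.34 × 10²²) / (3.84 × 10⁸)³ = 1.296 × 10⁻³
The Sun: (1.99 × 10³⁰) / (1.50 × 10¹¹)³ = 5.896 × 10⁻⁴
Ratio (larger/smaller) = 2.20

The Moon, by a factor of ≈ 2.20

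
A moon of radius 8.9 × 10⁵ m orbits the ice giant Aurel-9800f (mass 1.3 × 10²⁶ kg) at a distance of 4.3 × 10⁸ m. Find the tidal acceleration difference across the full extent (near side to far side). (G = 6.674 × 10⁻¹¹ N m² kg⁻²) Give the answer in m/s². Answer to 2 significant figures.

Near-to-far spans 2r, so the tidal difference is twice the near-to-center value: 4GMr/d³.
Δg = 4GMr/d³
   = 4 × (6.674 × 10⁻¹¹) × (1.3 × 10²⁶) × (8.9 × 10⁵) / (4.3 × 10⁸)³
   = 3.9 × 10⁻⁴ m/s²

3.9 × 10⁻⁴ m/s²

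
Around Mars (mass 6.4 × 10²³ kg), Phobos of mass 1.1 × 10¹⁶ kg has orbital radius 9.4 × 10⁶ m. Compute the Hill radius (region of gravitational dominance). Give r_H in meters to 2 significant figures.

r_H ≈ a (m/3M)^(1/3)
    = (9.4 × 10⁶) × (1.1 × 10¹⁶ / (3 × 6.4 × 10²³))^(1/3)
    = 1.7 × 10⁴ m

1.7 × 10⁴ m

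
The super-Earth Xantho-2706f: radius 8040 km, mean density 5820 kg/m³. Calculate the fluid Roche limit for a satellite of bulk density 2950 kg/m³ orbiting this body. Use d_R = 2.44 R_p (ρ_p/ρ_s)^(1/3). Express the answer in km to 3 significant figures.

d_R = 2.44 × 8040 km × (5820/2950)^(1/3)
    = 24600 km

24600 km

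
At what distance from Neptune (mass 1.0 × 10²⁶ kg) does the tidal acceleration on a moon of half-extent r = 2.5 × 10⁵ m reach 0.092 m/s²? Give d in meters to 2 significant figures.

3.3 × 10⁷ m

2GMr/d³ = a_tidal  ⇒  d = (2GMr / a_tidal)^(1/3)
d = (2 × 6.674×10⁻¹¹ × (1.0 × 10²⁶) × (2.5 × 10⁵) / (0.092))^(1/3)
  = 3.3 × 10⁷ m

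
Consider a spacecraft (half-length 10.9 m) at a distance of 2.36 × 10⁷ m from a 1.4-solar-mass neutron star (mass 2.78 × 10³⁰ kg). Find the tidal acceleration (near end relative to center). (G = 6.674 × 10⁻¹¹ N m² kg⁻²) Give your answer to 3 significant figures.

The tidal stretch is the gradient of GM/d² times the body's extent r, hence the 1/d³ dependence.
Δa = 2GMr/d³
   = 2 × (6.674 × 10⁻¹¹) × (2.78 × 10³⁰) × (10.9) / (2.36 × 10⁷)³
   = 3.08 × 10⁻¹ m/s²

3.08 × 10⁻¹ m/s²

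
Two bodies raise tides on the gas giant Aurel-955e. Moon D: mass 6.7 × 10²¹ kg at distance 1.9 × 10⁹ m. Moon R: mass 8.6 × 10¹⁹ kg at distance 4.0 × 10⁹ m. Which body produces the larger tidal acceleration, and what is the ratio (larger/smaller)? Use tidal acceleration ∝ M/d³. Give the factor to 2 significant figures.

Compare M/d³ for the two perturbers:
Moon D: (6.7 × 10²¹) / (1.9 × 10⁹)³ = 9.768 × 10⁻⁷
Moon R: (8.6 × 10¹⁹) / (4.0 × 10⁹)³ = 1.344 × 10⁻⁹
Ratio (larger/smaller) = 730

Moon D, by a factor of ≈ 730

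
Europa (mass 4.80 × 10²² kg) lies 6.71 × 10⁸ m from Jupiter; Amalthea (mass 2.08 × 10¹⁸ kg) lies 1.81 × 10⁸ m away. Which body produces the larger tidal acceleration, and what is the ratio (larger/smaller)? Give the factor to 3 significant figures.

Compare M/d³ for the two perturbers:
Europa: (4.80 × 10²²) / (6.71 × 10⁸)³ = 1.589 × 10⁻⁴
Amalthea: (2.08 × 10¹⁸) / (1.81 × 10⁸)³ = 3.508 × 10⁻⁷
Ratio (larger/smaller) = 453

Europa, by a factor of ≈ 453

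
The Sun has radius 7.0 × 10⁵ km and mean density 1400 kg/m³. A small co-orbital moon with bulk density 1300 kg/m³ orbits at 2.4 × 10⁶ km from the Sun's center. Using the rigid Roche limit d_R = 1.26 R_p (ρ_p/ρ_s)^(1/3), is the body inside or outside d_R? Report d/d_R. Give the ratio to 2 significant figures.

outside; d/d_R ≈ 2.7

d_R = 1.26 × (7.0 × 10⁵ km) × (1400/1300)^(1/3) = 9.041 × 10⁵ km
d/d_R = (2.4 × 10⁶) / (9.041 × 10⁵) = 2.7
Since d/d_R > 1, the body is outside the Roche limit.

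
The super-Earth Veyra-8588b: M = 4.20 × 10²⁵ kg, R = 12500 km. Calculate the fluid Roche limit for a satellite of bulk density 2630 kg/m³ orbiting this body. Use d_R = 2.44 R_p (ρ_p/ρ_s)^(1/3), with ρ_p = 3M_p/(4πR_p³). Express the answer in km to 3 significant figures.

38100 km

ρ_p = 3M_p/(4πR_p³) = 3 × (4.20 × 10²⁵) / (4π × (1.25 × 10⁷ m)³) = 5130 kg/m³
d_R = 2.44 × 12500 km × (5130/2630)^(1/3)
    = 38100 km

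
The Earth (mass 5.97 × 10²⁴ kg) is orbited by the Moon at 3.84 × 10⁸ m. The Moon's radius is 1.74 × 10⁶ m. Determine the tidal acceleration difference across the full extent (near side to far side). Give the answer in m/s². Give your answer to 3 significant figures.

a_tidal = 4GMr/d³
        = 4 × (6.674 × 10⁻¹¹) × (5.97 × 10²⁴) × (1.74 × 10⁶) / (3.84 × 10⁸)³
        = 4.90 × 10⁻⁵ m/s²

4.90 × 10⁻⁵ m/s²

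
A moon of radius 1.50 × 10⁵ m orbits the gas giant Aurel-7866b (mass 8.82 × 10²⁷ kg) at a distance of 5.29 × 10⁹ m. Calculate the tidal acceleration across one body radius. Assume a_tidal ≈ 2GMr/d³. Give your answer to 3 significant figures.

1.19 × 10⁻⁶ m/s²

Since r ≪ d, expand the inverse-square field across one radius to get the leading 2GMr/d³ term.
Δa = 2GMr/d³
   = 2 × (6.674 × 10⁻¹¹) × (8.82 × 10²⁷) × (1.50 × 10⁵) / (5.29 × 10⁹)³
   = 1.19 × 10⁻⁶ m/s²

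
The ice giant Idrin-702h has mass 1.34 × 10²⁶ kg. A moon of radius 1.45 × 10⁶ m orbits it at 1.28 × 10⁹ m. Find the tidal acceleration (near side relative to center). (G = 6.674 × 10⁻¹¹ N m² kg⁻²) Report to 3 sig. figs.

Differencing GM/(d−r)² and GM/d² to first order in r/d gives 2GMr/d³.
Δa = 2GMr/d³
   = 2 × (6.674 × 10⁻¹¹) × (1.34 × 10²⁶) × (1.45 × 10⁶) / (1.28 × 10⁹)³
   = 1.24 × 10⁻⁵ m/s²

1.24 × 10⁻⁵ m/s²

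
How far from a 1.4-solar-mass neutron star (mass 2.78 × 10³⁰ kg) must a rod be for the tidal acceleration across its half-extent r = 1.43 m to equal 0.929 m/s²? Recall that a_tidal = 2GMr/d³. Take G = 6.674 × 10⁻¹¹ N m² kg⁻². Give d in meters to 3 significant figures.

2GMr/d³ = a_tidal  ⇒  d = (2GMr / a_tidal)^(1/3)
d = (2 × 6.674×10⁻¹¹ × (2.78 × 10³⁰) × (1.43) / (0.929))^(1/3)
  = 8.30 × 10⁶ m

8.30 × 10⁶ m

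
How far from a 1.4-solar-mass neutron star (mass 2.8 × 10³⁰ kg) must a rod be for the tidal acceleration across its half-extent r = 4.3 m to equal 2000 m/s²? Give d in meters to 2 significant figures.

9.3 × 10⁵ m

2GMr/d³ = a_tidal  ⇒  d = (2GMr / a_tidal)^(1/3)
d = (2 × 6.674×10⁻¹¹ × (2.8 × 10³⁰) × (4.3) / (2000))^(1/3)
  = 9.3 × 10⁵ m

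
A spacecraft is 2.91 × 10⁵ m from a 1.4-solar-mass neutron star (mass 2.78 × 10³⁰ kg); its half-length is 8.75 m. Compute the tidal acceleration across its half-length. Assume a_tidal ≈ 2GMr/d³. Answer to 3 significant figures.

1.32 × 10⁵ m/s²

Δa = 2GMr/d³
   = 2 × (6.674 × 10⁻¹¹) × (2.78 × 10³⁰) × (8.75) / (2.91 × 10⁵)³
   = 1.32 × 10⁵ m/s²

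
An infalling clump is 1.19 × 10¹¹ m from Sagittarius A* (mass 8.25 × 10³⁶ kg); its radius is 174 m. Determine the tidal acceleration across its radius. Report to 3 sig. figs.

1.14 × 10⁻⁴ m/s²

a_tidal = 2GMr/d³
        = 2 × (6.674 × 10⁻¹¹) × (8.25 × 10³⁶) × (174) / (1.19 × 10¹¹)³
        = 1.14 × 10⁻⁴ m/s²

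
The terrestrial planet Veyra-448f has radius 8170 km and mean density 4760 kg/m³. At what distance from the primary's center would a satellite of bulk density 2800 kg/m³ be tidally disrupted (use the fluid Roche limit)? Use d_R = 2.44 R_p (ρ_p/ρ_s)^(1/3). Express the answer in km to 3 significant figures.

23800 km

d_R = 2.44 × 8170 km × (4760/2800)^(1/3)
    = 23800 km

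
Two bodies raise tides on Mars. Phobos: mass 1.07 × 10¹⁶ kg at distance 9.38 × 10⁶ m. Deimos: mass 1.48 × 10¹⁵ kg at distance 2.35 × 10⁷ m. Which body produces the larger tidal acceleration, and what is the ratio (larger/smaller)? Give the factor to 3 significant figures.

Phobos, by a factor of ≈ 114

Tidal acceleration ∝ M/d³, so compare M/d³ for each.
Phobos: (1.07 × 10¹⁶) / (9.38 × 10⁶)³ = 1.297 × 10⁻⁵
Deimos: (1.48 × 10¹⁵) / (2.35 × 10⁷)³ = 1.140 × 10⁻⁷
Ratio (larger/smaller) = 114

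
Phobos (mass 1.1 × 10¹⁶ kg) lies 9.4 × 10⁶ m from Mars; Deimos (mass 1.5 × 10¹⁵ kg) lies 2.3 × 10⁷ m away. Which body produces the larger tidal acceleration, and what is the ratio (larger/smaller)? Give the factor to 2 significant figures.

Phobos, by a factor of ≈ 110

Tidal stretch scales as M/d³; compute that for each body.
Phobos: (1.1 × 10¹⁶) / (9.4 × 10⁶)³ = 1.324 × 10⁻⁵
Deimos: (1.5 × 10¹⁵) / (2.3 × 10⁷)³ = 1.233 × 10⁻⁷
Ratio (larger/smaller) = 110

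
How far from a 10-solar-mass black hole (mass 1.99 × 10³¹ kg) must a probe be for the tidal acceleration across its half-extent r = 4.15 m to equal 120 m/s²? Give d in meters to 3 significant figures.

4.51 × 10⁶ m

2GMr/d³ = a_tidal  ⇒  d = (2GMr / a_tidal)^(1/3)
d = (2 × 6.674×10⁻¹¹ × (1.99 × 10³¹) × (4.15) / (120))^(1/3)
  = 4.51 × 10⁶ m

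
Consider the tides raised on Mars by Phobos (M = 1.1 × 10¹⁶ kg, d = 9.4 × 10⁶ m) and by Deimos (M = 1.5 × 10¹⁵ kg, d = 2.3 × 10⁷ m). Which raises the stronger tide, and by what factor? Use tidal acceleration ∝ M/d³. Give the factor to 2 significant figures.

Tidal acceleration ∝ M/d³, so compare M/d³ for each.
Phobos: (1.1 × 10¹⁶) / (9.4 × 10⁶)³ = 1.324 × 10⁻⁵
Deimos: (1.5 × 10¹⁵) / (2.3 × 10⁷)³ = 1.233 × 10⁻⁷
Ratio (larger/smaller) = 110

Phobos, by a factor of ≈ 110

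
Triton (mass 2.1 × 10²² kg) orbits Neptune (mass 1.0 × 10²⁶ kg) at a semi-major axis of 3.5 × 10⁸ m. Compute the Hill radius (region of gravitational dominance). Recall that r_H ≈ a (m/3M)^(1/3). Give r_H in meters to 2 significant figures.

r_H ≈ a (m/3M)^(1/3)
    = (3.5 × 10⁸) × (2.1 × 10²² / (3 × 1.0 × 10²⁶))^(1/3)
    = 1.4 × 10⁷ m

1.4 × 10⁷ m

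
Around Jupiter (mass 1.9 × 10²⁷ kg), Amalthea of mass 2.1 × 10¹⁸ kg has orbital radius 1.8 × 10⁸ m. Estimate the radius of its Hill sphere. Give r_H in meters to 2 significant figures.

1.3 × 10⁵ m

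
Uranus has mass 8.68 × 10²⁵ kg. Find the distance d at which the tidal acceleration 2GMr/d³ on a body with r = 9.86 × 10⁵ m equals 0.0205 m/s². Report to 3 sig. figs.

2GMr/d³ = a_tidal  ⇒  d = (2GMr / a_tidal)^(1/3)
d = (2 × 6.674×10⁻¹¹ × (8.68 × 10²⁵) × (9.86 × 10⁵) / (0.0205))^(1/3)
  = 8.23 × 10⁷ m

8.23 × 10⁷ m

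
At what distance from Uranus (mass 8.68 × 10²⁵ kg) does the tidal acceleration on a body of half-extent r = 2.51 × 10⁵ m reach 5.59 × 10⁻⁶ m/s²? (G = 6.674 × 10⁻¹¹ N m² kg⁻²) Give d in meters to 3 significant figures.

8.04 × 10⁸ m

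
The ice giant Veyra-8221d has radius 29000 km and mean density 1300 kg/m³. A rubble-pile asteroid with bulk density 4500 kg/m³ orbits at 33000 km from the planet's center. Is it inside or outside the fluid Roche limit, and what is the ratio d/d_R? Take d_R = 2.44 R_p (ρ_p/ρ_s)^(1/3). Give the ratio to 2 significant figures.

inside; d/d_R ≈ 0.71

d_R = 2.44 × (29000 km) × (1300/4500)^(1/3) = 46780 km
d/d_R = (33000) / (46780) = 0.71
Since d/d_R < 1, the body is inside the Roche limit.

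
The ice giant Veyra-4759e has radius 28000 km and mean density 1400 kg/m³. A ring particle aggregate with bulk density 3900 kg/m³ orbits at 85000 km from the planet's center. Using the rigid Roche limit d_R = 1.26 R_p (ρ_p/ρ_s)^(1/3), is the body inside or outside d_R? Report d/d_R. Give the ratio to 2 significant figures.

d_R = 1.26 × (28000 km) × (1400/3900)^(1/3) = 25070 km
d/d_R = (85000) / (25070) = 3.4
Since d/d_R > 1, the body is outside the Roche limit.

outside; d/d_R ≈ 3.4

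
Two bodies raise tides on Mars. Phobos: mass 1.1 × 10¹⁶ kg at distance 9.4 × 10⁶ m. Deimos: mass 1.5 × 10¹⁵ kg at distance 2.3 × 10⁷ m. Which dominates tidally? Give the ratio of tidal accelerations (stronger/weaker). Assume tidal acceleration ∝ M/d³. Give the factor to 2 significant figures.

Phobos, by a factor of ≈ 110

Tidal acceleration ∝ M/d³, so compare M/d³ for each.
Phobos: (1.1 × 10¹⁶) / (9.4 × 10⁶)³ = 1.324 × 10⁻⁵
Deimos: (1.5 × 10¹⁵) / (2.3 × 10⁷)³ = 1.233 × 10⁻⁷
Ratio (larger/smaller) = 110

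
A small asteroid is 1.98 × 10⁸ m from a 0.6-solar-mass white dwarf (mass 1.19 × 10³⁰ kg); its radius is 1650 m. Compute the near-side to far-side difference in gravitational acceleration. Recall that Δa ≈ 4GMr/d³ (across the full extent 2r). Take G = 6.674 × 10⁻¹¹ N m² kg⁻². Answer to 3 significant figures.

Δa = 4GMr/d³
   = 4 × (6.674 × 10⁻¹¹) × (1.19 × 10³⁰) × (1650) / (1.98 × 10⁸)³
   = 6.75 × 10⁻² m/s²

6.75 × 10⁻² m/s²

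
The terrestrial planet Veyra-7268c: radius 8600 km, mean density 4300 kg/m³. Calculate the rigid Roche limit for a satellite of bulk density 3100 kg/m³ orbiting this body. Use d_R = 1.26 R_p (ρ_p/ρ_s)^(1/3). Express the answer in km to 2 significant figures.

d_R = 1.26 × 8600 km × (4300/3100)^(1/3)
    = 12000 km

12000 km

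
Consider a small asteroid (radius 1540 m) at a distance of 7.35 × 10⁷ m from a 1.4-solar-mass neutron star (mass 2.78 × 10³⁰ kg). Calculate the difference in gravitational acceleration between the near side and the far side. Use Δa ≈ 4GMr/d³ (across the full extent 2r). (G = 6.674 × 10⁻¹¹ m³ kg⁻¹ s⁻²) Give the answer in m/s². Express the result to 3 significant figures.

Δg = 4GMr/d³
   = 4 × (6.674 × 10⁻¹¹) × (2.78 × 10³⁰) × (1540) / (7.35 × 10⁷)³
   = 2.88 m/s²

2.88 m/s²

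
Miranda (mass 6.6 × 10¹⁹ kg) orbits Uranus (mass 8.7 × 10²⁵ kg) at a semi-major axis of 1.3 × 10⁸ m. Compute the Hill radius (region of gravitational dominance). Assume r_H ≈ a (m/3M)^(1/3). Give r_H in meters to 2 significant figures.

8.2 × 10⁵ m

r_H ≈ a (m/3M)^(1/3)
    = (1.3 × 10⁸) × (6.6 × 10¹⁹ / (3 × 8.7 × 10²⁵))^(1/3)
    = 8.2 × 10⁵ m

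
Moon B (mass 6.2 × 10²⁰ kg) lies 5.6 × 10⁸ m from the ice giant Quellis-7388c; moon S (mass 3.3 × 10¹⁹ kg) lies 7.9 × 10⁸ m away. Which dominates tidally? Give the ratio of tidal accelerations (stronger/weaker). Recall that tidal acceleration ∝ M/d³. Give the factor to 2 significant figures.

Compare M/d³ for the two perturbers:
Moon B: (6.2 × 10²⁰) / (5.6 × 10⁸)³ = 3.530 × 10⁻⁶
Moon S: (3.3 × 10¹⁹) / (7.9 × 10⁸)³ = 6.693 × 10⁻⁸
Ratio (larger/smaller) = 53

Moon B, by a factor of ≈ 53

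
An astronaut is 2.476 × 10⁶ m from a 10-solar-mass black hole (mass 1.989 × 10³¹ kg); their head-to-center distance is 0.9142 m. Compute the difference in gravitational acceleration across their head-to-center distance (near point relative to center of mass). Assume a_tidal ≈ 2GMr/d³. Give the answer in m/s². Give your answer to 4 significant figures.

Differencing GM/(d−r)² and GM/d² to first order in r/d gives 2GMr/d³.
a_tidal = 2GMr/d³
        = 2 × (6.674 × 10⁻¹¹) × (1.989 × 10³¹) × (0.9142) / (2.476 × 10⁶)³
        = 1.599 × 10² m/s²

1.599 × 10² m/s²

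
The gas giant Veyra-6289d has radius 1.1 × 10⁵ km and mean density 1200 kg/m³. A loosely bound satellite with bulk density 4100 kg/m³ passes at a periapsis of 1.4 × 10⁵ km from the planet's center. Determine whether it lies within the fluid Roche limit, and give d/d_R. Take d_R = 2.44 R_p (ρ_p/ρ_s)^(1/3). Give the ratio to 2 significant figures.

inside; d/d_R ≈ 0.79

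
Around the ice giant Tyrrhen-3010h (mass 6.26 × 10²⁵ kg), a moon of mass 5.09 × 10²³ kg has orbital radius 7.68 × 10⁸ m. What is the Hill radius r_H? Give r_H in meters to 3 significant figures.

1.07 × 10⁸ m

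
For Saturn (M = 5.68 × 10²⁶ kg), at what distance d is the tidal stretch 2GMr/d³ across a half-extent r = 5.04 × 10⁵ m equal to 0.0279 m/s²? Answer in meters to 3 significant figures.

1.11 × 10⁸ m

2GMr/d³ = a_tidal  ⇒  d = (2GMr / a_tidal)^(1/3)
d = (2 × 6.674×10⁻¹¹ × (5.68 × 10²⁶) × (5.04 × 10⁵) / (0.0279))^(1/3)
  = 1.11 × 10⁸ m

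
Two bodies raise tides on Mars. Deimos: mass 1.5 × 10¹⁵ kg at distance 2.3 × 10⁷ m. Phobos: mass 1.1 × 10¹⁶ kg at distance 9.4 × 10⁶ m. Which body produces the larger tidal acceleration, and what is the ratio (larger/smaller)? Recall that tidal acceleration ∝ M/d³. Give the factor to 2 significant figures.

Tidal acceleration ∝ M/d³, so compare M/d³ for each.
Deimos: (1.5 × 10¹⁵) / (2.3 × 10⁷)³ = 1.233 × 10⁻⁷
Phobos: (1.1 × 10¹⁶) / (9.4 × 10⁶)³ = 1.324 × 10⁻⁵
Ratio (larger/smaller) = 110

Phobos, by a factor of ≈ 110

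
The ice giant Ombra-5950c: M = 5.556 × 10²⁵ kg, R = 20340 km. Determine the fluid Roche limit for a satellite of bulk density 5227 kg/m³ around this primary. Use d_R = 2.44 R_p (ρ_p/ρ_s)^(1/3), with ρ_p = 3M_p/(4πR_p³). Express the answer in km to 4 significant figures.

33280 km

ρ_p = 3M_p/(4πR_p³) = 3 × (5.556 × 10²⁵) / (4π × (2.034 × 10⁷ m)³) = 1576 kg/m³
d_R = 2.44 × 20340 km × (1576/5227)^(1/3)
    = 33280 km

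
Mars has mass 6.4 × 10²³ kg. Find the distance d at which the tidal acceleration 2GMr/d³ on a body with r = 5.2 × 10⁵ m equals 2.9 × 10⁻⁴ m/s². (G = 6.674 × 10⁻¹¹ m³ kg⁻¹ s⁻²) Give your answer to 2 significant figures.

5.4 × 10⁷ m

2GMr/d³ = a_tidal  ⇒  d = (2GMr / a_tidal)^(1/3)
d = (2 × 6.674×10⁻¹¹ × (6.4 × 10²³) × (5.2 × 10⁵) / (2.9 × 10⁻⁴))^(1/3)
  = 5.4 × 10⁷ m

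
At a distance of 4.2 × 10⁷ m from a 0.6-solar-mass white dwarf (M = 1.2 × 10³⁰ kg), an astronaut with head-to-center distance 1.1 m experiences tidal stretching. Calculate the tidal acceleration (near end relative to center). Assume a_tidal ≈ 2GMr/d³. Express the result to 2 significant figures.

2.4 × 10⁻³ m/s²

a_tidal = 2GMr/d³
        = 2 × (6.674 × 10⁻¹¹) × (1.2 × 10³⁰) × (1.1) / (4.2 × 10⁷)³
        = 2.4 × 10⁻³ m/s²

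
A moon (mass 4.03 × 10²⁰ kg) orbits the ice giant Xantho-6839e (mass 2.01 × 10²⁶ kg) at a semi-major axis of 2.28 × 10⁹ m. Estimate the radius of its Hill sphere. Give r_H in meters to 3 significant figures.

r_H ≈ a (m/3M)^(1/3)
    = (2.28 × 10⁹) × (4.03 × 10²⁰ / (3 × 2.01 × 10²⁶))^(1/3)
    = 1.99 × 10⁷ m

1.99 × 10⁷ m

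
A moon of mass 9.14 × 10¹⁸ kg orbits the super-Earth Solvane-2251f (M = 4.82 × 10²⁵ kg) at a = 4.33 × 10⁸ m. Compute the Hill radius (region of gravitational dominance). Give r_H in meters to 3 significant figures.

r_H ≈ a (m/3M)^(1/3)
    = (4.33 × 10⁸) × (9.14 × 10¹⁸ / (3 × 4.82 × 10²⁵))^(1/3)
    = 1.72 × 10⁶ m

1.72 × 10⁶ m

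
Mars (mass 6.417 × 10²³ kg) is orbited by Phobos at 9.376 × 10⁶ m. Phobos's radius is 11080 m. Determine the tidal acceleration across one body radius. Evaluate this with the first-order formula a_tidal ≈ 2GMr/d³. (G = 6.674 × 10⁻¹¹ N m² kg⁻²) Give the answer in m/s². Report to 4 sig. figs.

Δg = 2GMr/d³
   = 2 × (6.674 × 10⁻¹¹) × (6.417 × 10²³) × (11080) / (9.376 × 10⁶)³
   = 1.151 × 10⁻³ m/s²

1.151 × 10⁻³ m/s²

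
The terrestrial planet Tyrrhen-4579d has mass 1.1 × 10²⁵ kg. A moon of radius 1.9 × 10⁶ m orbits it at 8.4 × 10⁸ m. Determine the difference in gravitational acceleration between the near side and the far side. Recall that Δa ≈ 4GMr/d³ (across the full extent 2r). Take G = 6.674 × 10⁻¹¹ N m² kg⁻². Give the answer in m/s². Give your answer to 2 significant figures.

The field gradient is 2GM/d³; across the full diameter 2r the difference is 4GMr/d³.
a_tidal = 4GMr/d³
        = 4 × (6.674 × 10⁻¹¹) × (1.1 × 10²⁵) × (1.9 × 10⁶) / (8.4 × 10⁸)³
        = 9.4 × 10⁻⁶ m/s²

9.4 × 10⁻⁶ m/s²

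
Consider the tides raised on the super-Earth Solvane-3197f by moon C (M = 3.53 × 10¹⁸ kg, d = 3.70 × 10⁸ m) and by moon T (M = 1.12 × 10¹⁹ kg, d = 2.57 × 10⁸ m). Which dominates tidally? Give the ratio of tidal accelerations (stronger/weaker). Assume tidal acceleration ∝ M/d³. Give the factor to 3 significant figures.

Moon T, by a factor of ≈ 9.47

Tidal stretch scales as M/d³; compute that for each body.
Moon C: (3.53 × 10¹⁸) / (3.70 × 10⁸)³ = 6.969 × 10⁻⁸
Moon T: (1.12 × 10¹⁹) / (2.57 × 10⁸)³ = 6.598 × 10⁻⁷
Ratio (larger/smaller) = 9.47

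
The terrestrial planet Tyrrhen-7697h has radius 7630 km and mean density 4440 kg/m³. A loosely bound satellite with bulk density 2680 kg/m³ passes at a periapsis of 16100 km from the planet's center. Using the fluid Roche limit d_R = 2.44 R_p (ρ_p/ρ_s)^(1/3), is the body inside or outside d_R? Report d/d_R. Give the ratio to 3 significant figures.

d_R = 2.44 × (7630 km) × (4440/2680)^(1/3) = 22030 km
d/d_R = (16100) / (22030) = 0.731
Since d/d_R < 1, the body is inside the Roche limit.

inside; d/d_R ≈ 0.731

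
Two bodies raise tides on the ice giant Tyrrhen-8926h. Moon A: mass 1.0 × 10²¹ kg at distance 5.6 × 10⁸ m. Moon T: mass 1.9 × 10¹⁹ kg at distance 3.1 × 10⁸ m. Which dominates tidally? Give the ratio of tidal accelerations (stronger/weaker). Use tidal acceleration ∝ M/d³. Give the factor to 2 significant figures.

Tidal acceleration ∝ M/d³, so compare M/d³ for each.
Moon A: (1.0 × 10²¹) / (5.6 × 10⁸)³ = 5.694 × 10⁻⁶
Moon T: (1.9 × 10¹⁹) / (3.1 × 10⁸)³ = 6.378 × 10⁻⁷
Ratio (larger/smaller) = 8.9

Moon A, by a factor of ≈ 8.9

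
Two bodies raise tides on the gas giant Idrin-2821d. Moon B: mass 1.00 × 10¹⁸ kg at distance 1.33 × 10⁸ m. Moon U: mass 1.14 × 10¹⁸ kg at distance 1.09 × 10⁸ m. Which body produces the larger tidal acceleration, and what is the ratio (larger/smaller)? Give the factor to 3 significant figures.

Moon U, by a factor of ≈ 2.07

Tidal stretch scales as M/d³; compute that for each body.
Moon B: (1.00 × 10¹⁸) / (1.33 × 10⁸)³ = 4.251 × 10⁻⁷
Moon U: (1.14 × 10¹⁸) / (1.09 × 10⁸)³ = 8.803 × 10⁻⁷
Ratio (larger/smaller) = 2.07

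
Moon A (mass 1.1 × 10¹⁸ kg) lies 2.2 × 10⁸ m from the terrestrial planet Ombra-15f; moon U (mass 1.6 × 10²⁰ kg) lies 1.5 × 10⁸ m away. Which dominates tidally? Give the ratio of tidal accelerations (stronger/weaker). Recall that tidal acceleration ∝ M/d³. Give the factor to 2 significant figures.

Moon U, by a factor of ≈ 460

The tide-raising term goes as M/d³ (the gradient of a 1/d² field).
Moon A: (1.1 × 10¹⁸) / (2.2 × 10⁸)³ = 1.033 × 10⁻⁷
Moon U: (1.6 × 10²⁰) / (1.5 × 10⁸)³ = 4.741 × 10⁻⁵
Ratio (larger/smaller) = 460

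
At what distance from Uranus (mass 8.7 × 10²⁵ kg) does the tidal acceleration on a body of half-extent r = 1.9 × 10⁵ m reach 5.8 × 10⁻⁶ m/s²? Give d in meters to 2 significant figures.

7.2 × 10⁸ m

2GMr/d³ = a_tidal  ⇒  d = (2GMr / a_tidal)^(1/3)
d = (2 × 6.674×10⁻¹¹ × (8.7 × 10²⁵) × (1.9 × 10⁵) / (5.8 × 10⁻⁶))^(1/3)
  = 7.2 × 10⁸ m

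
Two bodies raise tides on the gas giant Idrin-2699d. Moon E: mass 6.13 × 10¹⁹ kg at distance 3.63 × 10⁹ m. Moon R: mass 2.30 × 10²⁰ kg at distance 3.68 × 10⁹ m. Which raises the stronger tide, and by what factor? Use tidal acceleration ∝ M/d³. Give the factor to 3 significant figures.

Tidal stretch scales as M/d³; compute that for each body.
Moon E: (6.13 × 10¹⁹) / (3.63 × 10⁹)³ = 1.282 × 10⁻⁹
Moon R: (2.30 × 10²⁰) / (3.68 × 10⁹)³ = 4.615 × 10⁻⁹
Ratio (larger/smaller) = 3.60

Moon R, by a factor of ≈ 3.60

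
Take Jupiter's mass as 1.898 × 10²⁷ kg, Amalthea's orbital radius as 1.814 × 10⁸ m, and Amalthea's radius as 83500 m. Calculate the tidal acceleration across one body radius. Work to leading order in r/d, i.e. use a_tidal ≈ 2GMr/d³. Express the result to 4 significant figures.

Δg = 2GMr/d³
   = 2 × (6.674 × 10⁻¹¹) × (1.898 × 10²⁷) × (83500) / (1.814 × 10⁸)³
   = 3.544 × 10⁻³ m/s²

3.544 × 10⁻³ m/s²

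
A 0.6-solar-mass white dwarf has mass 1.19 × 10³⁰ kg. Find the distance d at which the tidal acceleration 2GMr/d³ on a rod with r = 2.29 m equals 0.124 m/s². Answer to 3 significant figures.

2GMr/d³ = a_tidal  ⇒  d = (2GMr / a_tidal)^(1/3)
d = (2 × 6.674×10⁻¹¹ × (1.19 × 10³⁰) × (2.29) / (0.124))^(1/3)
  = 1.43 × 10⁷ m

1.43 × 10⁷ m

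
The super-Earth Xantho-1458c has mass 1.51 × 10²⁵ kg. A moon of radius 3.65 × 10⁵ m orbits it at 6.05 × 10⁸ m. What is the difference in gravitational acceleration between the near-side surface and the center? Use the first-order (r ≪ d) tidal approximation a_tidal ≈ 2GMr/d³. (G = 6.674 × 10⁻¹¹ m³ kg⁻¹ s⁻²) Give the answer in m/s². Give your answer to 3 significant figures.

a_tidal = 2GMr/d³
        = 2 × (6.674 × 10⁻¹¹) × (1.51 × 10²⁵) × (3.65 × 10⁵) / (6.05 × 10⁸)³
        = 3.32 × 10⁻⁶ m/s²

3.32 × 10⁻⁶ m/s²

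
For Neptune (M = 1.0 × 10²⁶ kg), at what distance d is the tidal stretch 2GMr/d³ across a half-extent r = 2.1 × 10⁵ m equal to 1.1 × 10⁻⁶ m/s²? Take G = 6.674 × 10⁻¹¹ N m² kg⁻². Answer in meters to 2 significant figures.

1.4 × 10⁹ m

2GMr/d³ = a_tidal  ⇒  d = (2GMr / a_tidal)^(1/3)
d = (2 × 6.674×10⁻¹¹ × (1.0 × 10²⁶) × (2.1 × 10⁵) / (1.1 × 10⁻⁶))^(1/3)
  = 1.4 × 10⁹ m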